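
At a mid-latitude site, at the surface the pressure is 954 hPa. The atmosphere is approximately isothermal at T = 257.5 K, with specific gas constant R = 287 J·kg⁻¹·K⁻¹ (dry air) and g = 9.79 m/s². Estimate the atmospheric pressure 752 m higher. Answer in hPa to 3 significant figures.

Scale height: H = RT/g = 287 × 257.5 / 9.79 = 7548.8 m.
Barometric formula: P = P₀ exp(−z/H).
z/H = 752.00/7548.8 = 0.099618; exp(−0.099618) = 0.90518.
P = 954 × 0.90518 = 863.54 hPa.

P ≈ 864 hPa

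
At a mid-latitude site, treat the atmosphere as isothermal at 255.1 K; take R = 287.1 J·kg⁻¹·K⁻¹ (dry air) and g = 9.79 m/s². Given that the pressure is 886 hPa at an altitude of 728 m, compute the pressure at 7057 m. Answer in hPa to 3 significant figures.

Scale height: H = RT/g = 287.1 × 255.1 / 9.79 = 7481.0 m.
Between two levels, P₂ = P₁ exp(−Δz/H) with Δz = z₂ − z₁.
Δz = 7057.0 − 728.00 = 6329.0 m; Δz/H = 6329.0/7481.0 = 0.84601.
P₂ = 886 × exp(−0.84601) = 886 × 0.42912 = 380.20 hPa.

P ≈ 380 hPa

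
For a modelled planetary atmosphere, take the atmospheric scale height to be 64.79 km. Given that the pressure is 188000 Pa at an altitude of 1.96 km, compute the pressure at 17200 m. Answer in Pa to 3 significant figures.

Between two levels, P₂ = P₁ exp(−Δz/H) with Δz = z₂ − z₁.
Δz = 17200 − 1960.0 = 15240 m; Δz/H = 15240/64790 = 0.23522.
P₂ = 188000 × exp(−0.23522) = 188000 × 0.79040 = 148600 Pa.

P ≈ 149000 Pa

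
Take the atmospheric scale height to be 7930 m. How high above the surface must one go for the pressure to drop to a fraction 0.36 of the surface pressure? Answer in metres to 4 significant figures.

Set P/P₀ = exp(−z/H) = 0.36, so z = −H ln(0.36).
−ln(0.36) = 1.0217; z = 7930.0 × 1.0217 = 8102.1 m.

z ≈ 8102 m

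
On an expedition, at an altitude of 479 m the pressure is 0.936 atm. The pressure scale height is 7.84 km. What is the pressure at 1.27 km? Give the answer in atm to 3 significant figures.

P ≈ 0.846 atm

Between two levels, P₂ = P₁ exp(−Δz/H) with Δz = z₂ − z₁.
Δz = 1270.0 − 479.00 = 791.00 m; Δz/H = 791.00/7840.0 = 0.10089.
P₂ = 0.936 × exp(−0.10089) = 0.936 × 0.90403 = 0.84617 atm.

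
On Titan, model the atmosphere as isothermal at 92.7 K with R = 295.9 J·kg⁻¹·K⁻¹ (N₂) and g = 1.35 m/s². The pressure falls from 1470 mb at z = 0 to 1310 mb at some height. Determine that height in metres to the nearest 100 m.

Scale height: H = RT/g = 295.9 × 92.7 / 1.35 = 20318 m.
Invert the barometric formula: z = H ln(P₀/P).
P₀/P = 1470/1310 = 1.1221; ln(1.1221) = 0.11520.
z = 20318 × 0.11520 = 2340.6 m.

z ≈ 2300 m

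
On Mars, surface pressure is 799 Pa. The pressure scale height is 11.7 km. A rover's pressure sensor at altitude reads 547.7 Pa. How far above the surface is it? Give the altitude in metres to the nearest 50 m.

z ≈ 4400 m

Invert the barometric formula: z = H ln(P₀/P).
P₀/P = 799/547.7 = 1.4588; ln(1.4588) = 0.37761.
z = 11700 × 0.37761 = 4418.0 m.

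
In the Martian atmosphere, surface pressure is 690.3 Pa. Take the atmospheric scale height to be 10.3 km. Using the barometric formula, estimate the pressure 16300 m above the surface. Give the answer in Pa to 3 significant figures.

P ≈ 142 Pa

Barometric formula: P = P₀ exp(−z/H).
z/H = 16300/10300 = 1.5825; exp(−1.5825) = 0.20546.
P = 690.3 × 0.20546 = 141.83 Pa.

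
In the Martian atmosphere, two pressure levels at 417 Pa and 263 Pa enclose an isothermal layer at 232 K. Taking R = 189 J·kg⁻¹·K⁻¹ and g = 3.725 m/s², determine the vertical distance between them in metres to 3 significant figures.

Hypsometric equation: Δz = (R T̄/g) ln(P₁/P₂).
R T̄/g = 189 × 232 / 3.725 = 11771 m.
ln(417/263) = ln(1.5856) = 0.46096.
Δz = 11771 × 0.46096 = 5426.0 m.

Δz ≈ 5430 m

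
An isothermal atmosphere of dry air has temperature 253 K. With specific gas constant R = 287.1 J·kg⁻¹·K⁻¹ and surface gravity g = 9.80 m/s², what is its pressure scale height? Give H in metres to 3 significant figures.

H ≈ 7410 m

The scale height of an isothermal atmosphere is H = RT/g.
H = 287.1 × 253 / 9.80 = 72636/9.80 = 7411.8 m.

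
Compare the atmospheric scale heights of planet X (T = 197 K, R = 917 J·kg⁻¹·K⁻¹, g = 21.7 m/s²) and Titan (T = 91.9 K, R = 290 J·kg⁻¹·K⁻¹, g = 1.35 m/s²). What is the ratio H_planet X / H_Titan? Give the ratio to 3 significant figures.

H = RT/g for each body.
H_planet X = 917 × 197 / 21.7 = 8324.8 m.
H_Titan = 290 × 91.9 / 1.35 = 19741 m.
H_planet X/H_Titan = 8324.8/19741 = 0.42170.

H_planet X/H_Titan ≈ 0.422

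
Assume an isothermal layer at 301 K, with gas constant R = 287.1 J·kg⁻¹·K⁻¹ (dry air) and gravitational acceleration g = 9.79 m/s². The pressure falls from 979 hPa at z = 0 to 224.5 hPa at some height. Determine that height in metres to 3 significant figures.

Scale height: H = RT/g = 287.1 × 301 / 9.79 = 8827.1 m.
Invert the barometric formula: z = H ln(P₀/P).
P₀/P = 979/224.5 = 4.3608; ln(4.3608) = 1.4727.
z = 8827.1 × 1.4727 = 13000 m.

z ≈ 13000 m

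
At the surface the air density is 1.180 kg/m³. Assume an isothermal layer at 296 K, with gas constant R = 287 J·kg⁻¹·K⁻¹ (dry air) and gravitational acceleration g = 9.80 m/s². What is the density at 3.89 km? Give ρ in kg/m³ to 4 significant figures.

Scale height: H = RT/g = 287 × 296 / 9.80 = 8668.6 m.
In an isothermal atmosphere, density decays like pressure: ρ = ρ₀ exp(−z/H).
z/H = 3890.0/8668.6 = 0.44875; exp(−0.44875) = 0.63843.
ρ = 1.180 × 0.63843 = 0.75335 kg/m³.

ρ ≈ 0.7533 kg/m³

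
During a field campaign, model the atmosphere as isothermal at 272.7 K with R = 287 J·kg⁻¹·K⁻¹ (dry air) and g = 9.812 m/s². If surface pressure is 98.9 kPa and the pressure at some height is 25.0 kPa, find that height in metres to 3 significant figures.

z ≈ 11000 m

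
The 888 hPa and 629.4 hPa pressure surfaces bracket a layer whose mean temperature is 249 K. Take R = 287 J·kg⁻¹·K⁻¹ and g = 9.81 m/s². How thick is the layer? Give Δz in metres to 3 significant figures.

Hypsometric equation: Δz = (R T̄/g) ln(P₁/P₂).
R T̄/g = 287 × 249 / 9.81 = 7284.7 m.
ln(888/629.4) = ln(1.4109) = 0.34423.
Δz = 7284.7 × 0.34423 = 2507.6 m.

Δz ≈ 2510 m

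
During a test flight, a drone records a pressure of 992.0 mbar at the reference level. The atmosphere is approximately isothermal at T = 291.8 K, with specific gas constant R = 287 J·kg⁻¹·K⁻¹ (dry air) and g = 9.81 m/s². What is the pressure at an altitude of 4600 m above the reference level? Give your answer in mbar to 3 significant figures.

Scale height: H = RT/g = 287 × 291.8 / 9.81 = 8536.9 m.
Barometric formula: P = P₀ exp(−z/H).
z/H = 4600.0/8536.9 = 0.53884; exp(−0.53884) = 0.58342.
P = 992.0 × 0.58342 = 578.75 mbar.

P ≈ 579 mbar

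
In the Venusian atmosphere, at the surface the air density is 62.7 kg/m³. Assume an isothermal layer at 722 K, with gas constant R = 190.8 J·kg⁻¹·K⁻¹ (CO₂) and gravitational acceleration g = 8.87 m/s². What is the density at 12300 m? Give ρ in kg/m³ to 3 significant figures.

ρ ≈ 28.4 kg/m³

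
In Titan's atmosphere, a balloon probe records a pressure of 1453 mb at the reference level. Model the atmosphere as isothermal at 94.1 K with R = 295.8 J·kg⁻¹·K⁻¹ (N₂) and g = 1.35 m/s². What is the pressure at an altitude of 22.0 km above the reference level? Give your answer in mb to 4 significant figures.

Scale height: H = RT/g = 295.8 × 94.1 / 1.35 = 20618 m.
Barometric formula: P = P₀ exp(−z/H).
z/H = 22000/20618 = 1.0670; exp(−1.0670) = 0.34404.
P = 1453 × 0.34404 = 499.89 mb.

P ≈ 499.9 mb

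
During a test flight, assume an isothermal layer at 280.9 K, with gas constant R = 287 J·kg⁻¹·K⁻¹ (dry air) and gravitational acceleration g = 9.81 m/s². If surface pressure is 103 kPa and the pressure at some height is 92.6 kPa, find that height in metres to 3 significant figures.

Scale height: H = RT/g = 287 × 280.9 / 9.81 = 8218.0 m.
Invert the barometric formula: z = H ln(P₀/P).
P₀/P = 103/92.6 = 1.1123; ln(1.1123) = 0.10643.
z = 8218.0 × 0.10643 = 874.64 m.

z ≈ 875 m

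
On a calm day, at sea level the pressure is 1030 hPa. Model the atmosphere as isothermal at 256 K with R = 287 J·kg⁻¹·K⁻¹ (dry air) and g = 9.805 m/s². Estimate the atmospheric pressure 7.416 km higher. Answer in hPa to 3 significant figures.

P ≈ 383 hPa

Scale height: H = RT/g = 287 × 256 / 9.805 = 7493.3 m.
Barometric formula: P = P₀ exp(−z/H).
z/H = 7416.0/7493.3 = 0.98968; exp(−0.98968) = 0.37170.
P = 1030 × 0.37170 = 382.85 hPa.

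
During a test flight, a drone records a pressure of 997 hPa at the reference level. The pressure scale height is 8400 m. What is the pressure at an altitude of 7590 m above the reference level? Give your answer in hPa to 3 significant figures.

Barometric formula: P = P₀ exp(−z/H).
z/H = 7590.0/8400.0 = 0.90357; exp(−0.90357) = 0.40512.
P = 997 × 0.40512 = 403.90 hPa.

P ≈ 404 hPa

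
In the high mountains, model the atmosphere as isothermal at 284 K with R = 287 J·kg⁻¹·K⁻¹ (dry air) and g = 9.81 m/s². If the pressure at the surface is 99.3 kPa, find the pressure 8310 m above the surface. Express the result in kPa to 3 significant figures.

P ≈ 36.5 kPa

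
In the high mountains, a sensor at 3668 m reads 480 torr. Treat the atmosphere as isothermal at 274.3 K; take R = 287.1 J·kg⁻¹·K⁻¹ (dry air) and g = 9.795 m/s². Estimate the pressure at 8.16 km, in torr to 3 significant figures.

P ≈ 275 torr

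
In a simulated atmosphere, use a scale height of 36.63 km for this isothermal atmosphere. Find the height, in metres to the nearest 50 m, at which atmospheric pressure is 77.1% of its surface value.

Set P/P₀ = exp(−z/H) = 0.771, so z = −H ln(0.771).
−ln(0.771) = 0.26007; z = 36630 × 0.26007 = 9526.4 m.

z ≈ 9550 m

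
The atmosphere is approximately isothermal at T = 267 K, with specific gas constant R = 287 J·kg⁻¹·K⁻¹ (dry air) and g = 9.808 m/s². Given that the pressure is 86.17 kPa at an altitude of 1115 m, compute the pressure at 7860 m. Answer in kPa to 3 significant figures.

P ≈ 36.3 kPa

Scale height: H = RT/g = 287 × 267 / 9.808 = 7812.9 m.
Between two levels, P₂ = P₁ exp(−Δz/H) with Δz = z₂ − z₁.
Δz = 7860.0 − 1115.0 = 6745.0 m; Δz/H = 6745.0/7812.9 = 0.86332.
P₂ = 86.17 × exp(−0.86332) = 86.17 × 0.42176 = 36.343 kPa.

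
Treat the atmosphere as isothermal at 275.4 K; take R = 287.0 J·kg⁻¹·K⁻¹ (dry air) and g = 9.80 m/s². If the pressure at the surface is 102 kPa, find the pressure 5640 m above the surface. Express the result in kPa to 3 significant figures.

P ≈ 50.7 kPa

Scale height: H = RT/g = 287.0 × 275.4 / 9.80 = 8065.3 m.
Barometric formula: P = P₀ exp(−z/H).
z/H = 5640.0/8065.3 = 0.69929; exp(−0.69929) = 0.49694.
P = 102 × 0.49694 = 50.688 kPa.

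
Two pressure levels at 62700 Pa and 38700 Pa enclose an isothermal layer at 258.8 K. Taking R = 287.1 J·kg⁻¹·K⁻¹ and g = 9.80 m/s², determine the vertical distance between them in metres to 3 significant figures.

Δz ≈ 3660 m

Hypsometric equation: Δz = (R T̄/g) ln(P₁/P₂).
R T̄/g = 287.1 × 258.8 / 9.80 = 7581.8 m.
ln(62700/38700) = ln(1.6202) = 0.48255.
Δz = 7581.8 × 0.48255 = 3658.6 m.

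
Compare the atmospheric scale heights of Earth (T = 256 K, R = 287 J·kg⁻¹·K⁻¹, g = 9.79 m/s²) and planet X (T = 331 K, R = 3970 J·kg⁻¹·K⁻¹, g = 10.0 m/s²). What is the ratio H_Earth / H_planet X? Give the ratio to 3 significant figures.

H_Earth/H_planet X ≈ 0.0571

H = RT/g for each body.
H_Earth = 287 × 256 / 9.79 = 7504.8 m.
H_planet X = 3970 × 331 / 10.0 = 131410 m.
H_Earth/H_planet X = 7504.8/131410 = 0.057110.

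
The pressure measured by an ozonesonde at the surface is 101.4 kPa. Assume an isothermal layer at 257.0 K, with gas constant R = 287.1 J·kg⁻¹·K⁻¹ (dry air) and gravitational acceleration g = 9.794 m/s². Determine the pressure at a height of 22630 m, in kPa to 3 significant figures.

Scale height: H = RT/g = 287.1 × 257.0 / 9.794 = 7533.7 m.
Barometric formula: P = P₀ exp(−z/H).
z/H = 22630/7533.7 = 3.0038; exp(−3.0038) = 0.049598.
P = 101.4 × 0.049598 = 5.0292 kPa.

P ≈ 5.03 kPa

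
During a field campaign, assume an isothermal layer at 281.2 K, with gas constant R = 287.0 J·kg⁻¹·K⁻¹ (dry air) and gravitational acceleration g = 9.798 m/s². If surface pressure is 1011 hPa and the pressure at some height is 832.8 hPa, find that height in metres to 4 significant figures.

Scale height: H = RT/g = 287.0 × 281.2 / 9.798 = 8236.8 m.
Invert the barometric formula: z = H ln(P₀/P).
P₀/P = 1011/832.8 = 1.2140; ln(1.2140) = 0.19392.
z = 8236.8 × 0.19392 = 1597.3 m.

z ≈ 1597 m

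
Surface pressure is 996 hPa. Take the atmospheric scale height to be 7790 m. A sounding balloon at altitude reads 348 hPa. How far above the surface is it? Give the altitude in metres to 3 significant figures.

z ≈ 8190 m

Invert the barometric formula: z = H ln(P₀/P).
P₀/P = 996/348 = 2.8621; ln(2.8621) = 1.0516.
z = 7790.0 × 1.0516 = 8192.0 m.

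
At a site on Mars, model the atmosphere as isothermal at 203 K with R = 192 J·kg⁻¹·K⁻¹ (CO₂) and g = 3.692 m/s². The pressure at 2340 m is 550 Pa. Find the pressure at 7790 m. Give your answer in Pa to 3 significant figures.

P ≈ 328 Pa

Scale height: H = RT/g = 192 × 203 / 3.692 = 10557 m.
Between two levels, P₂ = P₁ exp(−Δz/H) with Δz = z₂ − z₁.
Δz = 7790.0 − 2340.0 = 5450.0 m; Δz/H = 5450.0/10557 = 0.51625.
P₂ = 550 × exp(−0.51625) = 550 × 0.59675 = 328.21 Pa.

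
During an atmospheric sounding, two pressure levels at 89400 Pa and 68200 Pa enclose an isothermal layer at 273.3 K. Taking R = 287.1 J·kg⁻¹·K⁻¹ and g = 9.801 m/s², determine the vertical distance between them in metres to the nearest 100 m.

Δz ≈ 2200 m

Hypsometric equation: Δz = (R T̄/g) ln(P₁/P₂).
R T̄/g = 287.1 × 273.3 / 9.801 = 8005.8 m.
ln(89400/68200) = ln(1.3109) = 0.27071.
Δz = 8005.8 × 0.27071 = 2167.3 m.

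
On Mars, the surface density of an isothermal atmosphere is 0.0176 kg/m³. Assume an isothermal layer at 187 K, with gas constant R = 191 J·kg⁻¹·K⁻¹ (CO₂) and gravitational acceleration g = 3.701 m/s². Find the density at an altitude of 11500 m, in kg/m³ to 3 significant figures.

ρ ≈ 0.00535 kg/m³

Scale height: H = RT/g = 191 × 187 / 3.701 = 9650.6 m.
In an isothermal atmosphere, density decays like pressure: ρ = ρ₀ exp(−z/H).
z/H = 11500/9650.6 = 1.1916; exp(−1.1916) = 0.30373.
ρ = 0.0176 × 0.30373 = 0.0053456 kg/m³.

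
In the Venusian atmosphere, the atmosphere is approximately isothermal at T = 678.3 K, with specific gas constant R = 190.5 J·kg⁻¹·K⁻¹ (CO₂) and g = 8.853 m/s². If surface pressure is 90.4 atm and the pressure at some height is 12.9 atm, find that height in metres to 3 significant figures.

Scale height: H = RT/g = 190.5 × 678.3 / 8.853 = 14596 m.
Invert the barometric formula: z = H ln(P₀/P).
P₀/P = 90.4/12.9 = 7.0078; ln(7.0078) = 1.9470.
z = 14596 × 1.9470 = 28418 m.

z ≈ 28400 m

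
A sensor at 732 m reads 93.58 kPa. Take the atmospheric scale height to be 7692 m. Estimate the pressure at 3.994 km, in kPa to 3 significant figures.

Between two levels, P₂ = P₁ exp(−Δz/H) with Δz = z₂ − z₁.
Δz = 3994.0 − 732.00 = 3262.0 m; Δz/H = 3262.0/7692.0 = 0.42408.
P₂ = 93.58 × exp(−0.42408) = 93.58 × 0.65437 = 61.236 kPa.

P ≈ 61.2 kPa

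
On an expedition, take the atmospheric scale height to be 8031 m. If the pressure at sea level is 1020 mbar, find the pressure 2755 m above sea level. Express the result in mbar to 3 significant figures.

P ≈ 724 mbar

Barometric formula: P = P₀ exp(−z/H).
z/H = 2755.0/8031.0 = 0.34305; exp(−0.34305) = 0.70960.
P = 1020 × 0.70960 = 723.79 mbar.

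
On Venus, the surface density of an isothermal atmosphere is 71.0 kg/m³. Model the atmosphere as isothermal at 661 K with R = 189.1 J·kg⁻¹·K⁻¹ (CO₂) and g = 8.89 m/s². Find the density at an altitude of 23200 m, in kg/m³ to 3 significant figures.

Scale height: H = RT/g = 189.1 × 661 / 8.89 = 14060 m.
In an isothermal atmosphere, density decays like pressure: ρ = ρ₀ exp(−z/H).
z/H = 23200/14060 = 1.6501; exp(−1.6501) = 0.19203.
ρ = 71.0 × 0.19203 = 13.634 kg/m³.

ρ ≈ 13.6 kg/m³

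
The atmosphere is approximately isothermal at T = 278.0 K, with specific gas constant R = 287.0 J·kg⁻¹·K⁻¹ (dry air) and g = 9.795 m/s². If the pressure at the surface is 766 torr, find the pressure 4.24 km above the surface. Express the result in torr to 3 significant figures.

Scale height: H = RT/g = 287.0 × 278.0 / 9.795 = 8145.6 m.
Barometric formula: P = P₀ exp(−z/H).
z/H = 4240.0/8145.6 = 0.52053; exp(−0.52053) = 0.59421.
P = 766 × 0.59421 = 455.16 torr.

P ≈ 455 torr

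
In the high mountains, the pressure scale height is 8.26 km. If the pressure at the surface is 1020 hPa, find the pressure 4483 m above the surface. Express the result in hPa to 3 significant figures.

P ≈ 593 hPa

Barometric formula: P = P₀ exp(−z/H).
z/H = 4483.0/8260.0 = 0.54274; exp(−0.54274) = 0.58115.
P = 1020 × 0.58115 = 592.77 hPa.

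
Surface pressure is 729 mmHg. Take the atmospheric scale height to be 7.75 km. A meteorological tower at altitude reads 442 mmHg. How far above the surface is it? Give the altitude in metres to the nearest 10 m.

Invert the barometric formula: z = H ln(P₀/P).
P₀/P = 729/442 = 1.6493; ln(1.6493) = 0.50035.
z = 7750.0 × 0.50035 = 3877.7 m.

z ≈ 3880 m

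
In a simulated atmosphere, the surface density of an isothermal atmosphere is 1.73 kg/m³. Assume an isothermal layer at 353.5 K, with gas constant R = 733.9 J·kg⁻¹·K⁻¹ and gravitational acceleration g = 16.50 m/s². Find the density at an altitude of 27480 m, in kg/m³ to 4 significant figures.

ρ ≈ 0.3013 kg/m³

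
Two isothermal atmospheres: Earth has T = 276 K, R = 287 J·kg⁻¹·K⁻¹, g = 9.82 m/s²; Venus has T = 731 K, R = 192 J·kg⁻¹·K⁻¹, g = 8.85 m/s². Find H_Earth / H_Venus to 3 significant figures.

H = RT/g for each body.
H_Earth = 287 × 276 / 9.82 = 8066.4 m.
H_Venus = 192 × 731 / 8.85 = 15859 m.
H_Earth/H_Venus = 8066.4/15859 = 0.50863.

H_Earth/H_Venus ≈ 0.509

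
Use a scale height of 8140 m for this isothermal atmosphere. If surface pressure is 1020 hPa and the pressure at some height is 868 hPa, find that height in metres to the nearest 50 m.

Invert the barometric formula: z = H ln(P₀/P).
P₀/P = 1020/868 = 1.1751; ln(1.1751) = 0.16135.
z = 8140.0 × 0.16135 = 1313.4 m.

z ≈ 1300 m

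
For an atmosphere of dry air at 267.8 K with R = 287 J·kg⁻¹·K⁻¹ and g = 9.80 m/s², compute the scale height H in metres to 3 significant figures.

The scale height of an isothermal atmosphere is H = RT/g.
H = 287 × 267.8 / 9.80 = 76859/9.80 = 7842.8 m.

H ≈ 7840 m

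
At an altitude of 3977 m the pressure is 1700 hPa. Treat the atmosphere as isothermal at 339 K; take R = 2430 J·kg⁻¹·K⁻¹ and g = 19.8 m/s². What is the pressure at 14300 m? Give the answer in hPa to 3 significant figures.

P ≈ 1330 hPa

Scale height: H = RT/g = 2430 × 339 / 19.8 = 41605 m.
Between two levels, P₂ = P₁ exp(−Δz/H) with Δz = z₂ − z₁.
Δz = 14300 − 3977.0 = 10323 m; Δz/H = 10323/41605 = 0.24812.
P₂ = 1700 × exp(−0.24812) = 1700 × 0.78027 = 1326.5 hPa.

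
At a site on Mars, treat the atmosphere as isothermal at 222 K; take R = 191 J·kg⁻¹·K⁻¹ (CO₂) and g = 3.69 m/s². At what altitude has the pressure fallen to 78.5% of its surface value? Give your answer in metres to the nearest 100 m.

Scale height: H = RT/g = 191 × 222 / 3.69 = 11491 m.
Set P/P₀ = exp(−z/H) = 0.785, so z = −H ln(0.785).
−ln(0.785) = 0.24207; z = 11491 × 0.24207 = 2781.6 m.

z ≈ 2800 m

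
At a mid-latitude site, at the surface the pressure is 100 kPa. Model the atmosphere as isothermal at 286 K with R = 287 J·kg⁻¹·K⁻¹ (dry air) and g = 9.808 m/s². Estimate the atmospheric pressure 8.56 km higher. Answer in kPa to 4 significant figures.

Scale height: H = RT/g = 287 × 286 / 9.808 = 8368.9 m.
Barometric formula: P = P₀ exp(−z/H).
z/H = 8560.0/8368.9 = 1.0228; exp(−1.0228) = 0.35959.
P = 100 × 0.35959 = 35.959 kPa.

P ≈ 35.96 kPa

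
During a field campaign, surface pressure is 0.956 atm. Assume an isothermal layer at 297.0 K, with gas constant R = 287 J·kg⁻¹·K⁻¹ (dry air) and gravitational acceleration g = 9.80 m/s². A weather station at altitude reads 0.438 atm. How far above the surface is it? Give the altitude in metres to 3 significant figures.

z ≈ 6790 m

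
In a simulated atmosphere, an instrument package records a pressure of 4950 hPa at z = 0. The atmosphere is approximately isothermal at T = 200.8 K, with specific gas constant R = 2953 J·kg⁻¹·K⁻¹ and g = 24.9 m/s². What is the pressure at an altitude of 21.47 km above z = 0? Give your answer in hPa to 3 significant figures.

P ≈ 2010 hPa

Scale height: H = RT/g = 2953 × 200.8 / 24.9 = 23814 m.
Barometric formula: P = P₀ exp(−z/H).
z/H = 21470/23814 = 0.90157; exp(−0.90157) = 0.40593.
P = 4950 × 0.40593 = 2009.4 hPa.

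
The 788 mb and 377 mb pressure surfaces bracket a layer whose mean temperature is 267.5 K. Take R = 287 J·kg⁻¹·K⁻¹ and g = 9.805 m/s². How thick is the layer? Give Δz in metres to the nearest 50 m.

Δz ≈ 5750 m

Hypsometric equation: Δz = (R T̄/g) ln(P₁/P₂).
R T̄/g = 287 × 267.5 / 9.805 = 7829.9 m.
ln(788/377) = ln(2.0902) = 0.73726.
Δz = 7829.9 × 0.73726 = 5772.7 m.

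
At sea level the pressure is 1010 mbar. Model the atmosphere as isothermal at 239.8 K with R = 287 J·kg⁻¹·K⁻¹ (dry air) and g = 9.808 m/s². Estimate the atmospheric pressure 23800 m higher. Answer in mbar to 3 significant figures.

P ≈ 34.0 mbar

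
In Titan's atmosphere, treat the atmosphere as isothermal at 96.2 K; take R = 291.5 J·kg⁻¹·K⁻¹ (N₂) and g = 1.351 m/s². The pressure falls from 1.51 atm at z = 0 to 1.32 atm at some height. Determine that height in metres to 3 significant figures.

Scale height: H = RT/g = 291.5 × 96.2 / 1.351 = 20757 m.
Invert the barometric formula: z = H ln(P₀/P).
P₀/P = 1.51/1.32 = 1.1439; ln(1.1439) = 0.13444.
z = 20757 × 0.13444 = 2790.6 m.

z ≈ 2790 m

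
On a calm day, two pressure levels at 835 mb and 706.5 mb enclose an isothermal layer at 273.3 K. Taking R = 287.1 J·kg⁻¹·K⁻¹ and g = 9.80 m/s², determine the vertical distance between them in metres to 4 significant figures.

Δz ≈ 1338 m

Hypsometric equation: Δz = (R T̄/g) ln(P₁/P₂).
R T̄/g = 287.1 × 273.3 / 9.80 = 8006.6 m.
ln(835/706.5) = ln(1.1819) = 0.16712.
Δz = 8006.6 × 0.16712 = 1338.1 m.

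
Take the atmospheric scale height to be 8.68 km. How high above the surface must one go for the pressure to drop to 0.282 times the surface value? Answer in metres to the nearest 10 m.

z ≈ 10990 m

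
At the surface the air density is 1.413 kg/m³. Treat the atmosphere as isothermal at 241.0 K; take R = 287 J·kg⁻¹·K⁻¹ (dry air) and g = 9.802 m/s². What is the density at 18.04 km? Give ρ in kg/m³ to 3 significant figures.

ρ ≈ 0.110 kg/m³

Scale height: H = RT/g = 287 × 241.0 / 9.802 = 7056.4 m.
In an isothermal atmosphere, density decays like pressure: ρ = ρ₀ exp(−z/H).
z/H = 18040/7056.4 = 2.5565; exp(−2.5565) = 0.077576.
ρ = 1.413 × 0.077576 = 0.10961 kg/m³.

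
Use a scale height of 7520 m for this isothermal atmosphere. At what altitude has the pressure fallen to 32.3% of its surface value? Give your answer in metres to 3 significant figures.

z ≈ 8500 m

Set P/P₀ = exp(−z/H) = 0.323, so z = −H ln(0.323).
−ln(0.323) = 1.1301; z = 7520.0 × 1.1301 = 8498.4 m.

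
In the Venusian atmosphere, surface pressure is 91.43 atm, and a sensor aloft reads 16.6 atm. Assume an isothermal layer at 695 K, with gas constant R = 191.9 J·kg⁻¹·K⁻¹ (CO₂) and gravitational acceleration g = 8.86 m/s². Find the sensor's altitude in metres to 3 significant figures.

z ≈ 25700 m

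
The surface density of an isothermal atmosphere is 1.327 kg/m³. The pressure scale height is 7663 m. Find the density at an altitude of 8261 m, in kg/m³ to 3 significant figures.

In an isothermal atmosphere, density decays like pressure: ρ = ρ₀ exp(−z/H).
z/H = 8261.0/7663.0 = 1.0780; exp(−1.0780) = 0.34028.
ρ = 1.327 × 0.34028 = 0.45155 kg/m³.

ρ ≈ 0.452 kg/m³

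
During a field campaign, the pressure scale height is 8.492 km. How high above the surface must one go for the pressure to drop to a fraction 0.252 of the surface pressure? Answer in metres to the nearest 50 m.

z ≈ 11700 m

Set P/P₀ = exp(−z/H) = 0.252, so z = −H ln(0.252).
−ln(0.252) = 1.3783; z = 8492.0 × 1.3783 = 11705 m.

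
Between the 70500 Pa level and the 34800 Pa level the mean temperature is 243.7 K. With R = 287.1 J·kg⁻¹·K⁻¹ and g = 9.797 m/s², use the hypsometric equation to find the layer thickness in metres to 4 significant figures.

Hypsometric equation: Δz = (R T̄/g) ln(P₁/P₂).
R T̄/g = 287.1 × 243.7 / 9.797 = 7141.6 m.
ln(70500/34800) = ln(2.0259) = 0.70601.
Δz = 7141.6 × 0.70601 = 5042.0 m.

Δz ≈ 5042 m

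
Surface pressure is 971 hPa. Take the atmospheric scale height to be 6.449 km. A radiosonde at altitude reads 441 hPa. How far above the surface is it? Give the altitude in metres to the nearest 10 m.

Invert the barometric formula: z = H ln(P₀/P).
P₀/P = 971/441 = 2.2018; ln(2.2018) = 0.78928.
z = 6449.0 × 0.78928 = 5090.1 m.

z ≈ 5090 m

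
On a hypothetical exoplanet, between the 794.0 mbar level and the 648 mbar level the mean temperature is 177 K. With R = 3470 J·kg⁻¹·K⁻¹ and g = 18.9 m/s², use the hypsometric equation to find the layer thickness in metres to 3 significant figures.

Δz ≈ 6600 m

Hypsometric equation: Δz = (R T̄/g) ln(P₁/P₂).
R T̄/g = 3470 × 177 / 18.9 = 32497 m.
ln(794.0/648) = ln(1.2253) = 0.20319.
Δz = 32497 × 0.20319 = 6603.1 m.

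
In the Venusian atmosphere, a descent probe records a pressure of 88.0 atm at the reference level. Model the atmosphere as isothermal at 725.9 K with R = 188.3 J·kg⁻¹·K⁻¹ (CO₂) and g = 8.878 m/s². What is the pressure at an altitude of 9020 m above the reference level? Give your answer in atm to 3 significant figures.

P ≈ 49.0 atm

Scale height: H = RT/g = 188.3 × 725.9 / 8.878 = 15396 m.
Barometric formula: P = P₀ exp(−z/H).
z/H = 9020.0/15396 = 0.58587; exp(−0.58587) = 0.55662.
P = 88.0 × 0.55662 = 48.983 atm.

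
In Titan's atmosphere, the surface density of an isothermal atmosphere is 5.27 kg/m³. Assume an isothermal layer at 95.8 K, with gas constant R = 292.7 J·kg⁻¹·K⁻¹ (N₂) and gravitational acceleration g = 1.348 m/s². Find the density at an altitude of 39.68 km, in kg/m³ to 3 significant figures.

Scale height: H = RT/g = 292.7 × 95.8 / 1.348 = 20802 m.
In an isothermal atmosphere, density decays like pressure: ρ = ρ₀ exp(−z/H).
z/H = 39680/20802 = 1.9075; exp(−1.9075) = 0.14845.
ρ = 5.27 × 0.14845 = 0.78233 kg/m³.

ρ ≈ 0.782 kg/m³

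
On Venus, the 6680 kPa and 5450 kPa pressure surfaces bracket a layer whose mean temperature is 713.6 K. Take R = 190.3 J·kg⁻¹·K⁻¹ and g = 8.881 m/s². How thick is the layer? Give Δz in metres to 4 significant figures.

Δz ≈ 3112 m

Hypsometric equation: Δz = (R T̄/g) ln(P₁/P₂).
R T̄/g = 190.3 × 713.6 / 8.881 = 15291 m.
ln(6680/5450) = ln(1.2257) = 0.20351.
Δz = 15291 × 0.20351 = 3111.9 m.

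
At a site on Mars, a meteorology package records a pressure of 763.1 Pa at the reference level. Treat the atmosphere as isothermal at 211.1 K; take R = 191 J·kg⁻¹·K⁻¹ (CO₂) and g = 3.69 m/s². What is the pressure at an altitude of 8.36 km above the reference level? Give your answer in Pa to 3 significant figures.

Scale height: H = RT/g = 191 × 211.1 / 3.69 = 10927 m.
Barometric formula: P = P₀ exp(−z/H).
z/H = 8360.0/10927 = 0.76508; exp(−0.76508) = 0.46530.
P = 763.1 × 0.46530 = 355.07 Pa.

P ≈ 355 Pa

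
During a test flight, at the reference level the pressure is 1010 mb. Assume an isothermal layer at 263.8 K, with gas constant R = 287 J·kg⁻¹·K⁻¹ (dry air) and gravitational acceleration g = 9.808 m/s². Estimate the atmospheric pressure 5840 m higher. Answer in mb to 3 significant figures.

P ≈ 474 mb

Scale height: H = RT/g = 287 × 263.8 / 9.808 = 7719.3 m.
Barometric formula: P = P₀ exp(−z/H).
z/H = 5840.0/7719.3 = 0.75655; exp(−0.75655) = 0.46928.
P = 1010 × 0.46928 = 473.97 mb.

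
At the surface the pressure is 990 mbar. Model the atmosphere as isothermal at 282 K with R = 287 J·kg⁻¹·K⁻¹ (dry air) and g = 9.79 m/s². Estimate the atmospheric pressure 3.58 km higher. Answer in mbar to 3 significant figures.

Scale height: H = RT/g = 287 × 282 / 9.79 = 8267.0 m.
Barometric formula: P = P₀ exp(−z/H).
z/H = 3580.0/8267.0 = 0.43305; exp(−0.43305) = 0.64853.
P = 990 × 0.64853 = 642.04 mbar.

P ≈ 642 mbar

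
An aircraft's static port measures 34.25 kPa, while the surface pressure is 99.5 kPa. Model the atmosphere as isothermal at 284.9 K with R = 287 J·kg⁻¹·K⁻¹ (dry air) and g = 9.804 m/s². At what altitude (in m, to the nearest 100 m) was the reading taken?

Scale height: H = RT/g = 287 × 284.9 / 9.804 = 8340.1 m.
Invert the barometric formula: z = H ln(P₀/P).
P₀/P = 99.5/34.25 = 2.9051; ln(2.9051) = 1.0665.
z = 8340.1 × 1.0665 = 8894.7 m.

z ≈ 8900 m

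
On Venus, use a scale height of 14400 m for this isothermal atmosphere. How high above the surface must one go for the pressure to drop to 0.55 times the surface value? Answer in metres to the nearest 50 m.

Set P/P₀ = exp(−z/H) = 0.55, so z = −H ln(0.55).
−ln(0.55) = 0.59784; z = 14400 × 0.59784 = 8608.9 m.

z ≈ 8600 m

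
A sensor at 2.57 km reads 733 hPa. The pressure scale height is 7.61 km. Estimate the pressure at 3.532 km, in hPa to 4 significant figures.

P ≈ 646.0 hPa

Between two levels, P₂ = P₁ exp(−Δz/H) with Δz = z₂ − z₁.
Δz = 3532.0 − 2570.0 = 962.00 m; Δz/H = 962.00/7610.0 = 0.12641.
P₂ = 733 × exp(−0.12641) = 733 × 0.88125 = 645.96 hPa.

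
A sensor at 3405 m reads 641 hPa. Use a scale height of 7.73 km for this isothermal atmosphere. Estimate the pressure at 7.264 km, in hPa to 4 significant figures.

Between two levels, P₂ = P₁ exp(−Δz/H) with Δz = z₂ − z₁.
Δz = 7264.0 − 3405.0 = 3859.0 m; Δz/H = 3859.0/7730.0 = 0.49922.
P₂ = 641 × exp(−0.49922) = 641 × 0.60700 = 389.09 hPa.

P ≈ 389.1 hPa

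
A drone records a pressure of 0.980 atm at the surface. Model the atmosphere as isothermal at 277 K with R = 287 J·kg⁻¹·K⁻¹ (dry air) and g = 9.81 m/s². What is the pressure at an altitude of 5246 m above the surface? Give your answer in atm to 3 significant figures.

P ≈ 0.513 atm

Scale height: H = RT/g = 287 × 277 / 9.81 = 8103.9 m.
Barometric formula: P = P₀ exp(−z/H).
z/H = 5246.0/8103.9 = 0.64734; exp(−0.64734) = 0.52344.
P = 0.980 × 0.52344 = 0.51297 atm.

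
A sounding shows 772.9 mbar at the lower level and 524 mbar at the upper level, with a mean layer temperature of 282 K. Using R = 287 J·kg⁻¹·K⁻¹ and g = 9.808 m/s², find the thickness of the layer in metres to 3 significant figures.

Δz ≈ 3210 m

Hypsometric equation: Δz = (R T̄/g) ln(P₁/P₂).
R T̄/g = 287 × 282 / 9.808 = 8251.8 m.
ln(772.9/524) = ln(1.4750) = 0.38866.
Δz = 8251.8 × 0.38866 = 3207.1 m.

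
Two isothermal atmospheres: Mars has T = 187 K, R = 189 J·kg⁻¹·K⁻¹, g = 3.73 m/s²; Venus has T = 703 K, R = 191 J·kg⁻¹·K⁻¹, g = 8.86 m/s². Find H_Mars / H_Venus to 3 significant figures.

H_Mars/H_Venus ≈ 0.625

H = RT/g for each body.
H_Mars = 189 × 187 / 3.73 = 9475.3 m.
H_Venus = 191 × 703 / 8.86 = 15155 m.
H_Mars/H_Venus = 9475.3/15155 = 0.62523.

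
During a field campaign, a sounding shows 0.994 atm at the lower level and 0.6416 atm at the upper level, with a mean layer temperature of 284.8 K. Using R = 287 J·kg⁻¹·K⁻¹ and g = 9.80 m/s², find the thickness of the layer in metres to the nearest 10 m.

Δz ≈ 3650 m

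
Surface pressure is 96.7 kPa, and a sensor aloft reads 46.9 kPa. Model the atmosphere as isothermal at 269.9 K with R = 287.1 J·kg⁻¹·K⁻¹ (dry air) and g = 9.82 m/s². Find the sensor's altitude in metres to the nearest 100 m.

z ≈ 5700 m

Scale height: H = RT/g = 287.1 × 269.9 / 9.82 = 7890.9 m.
Invert the barometric formula: z = H ln(P₀/P).
P₀/P = 96.7/46.9 = 2.0618; ln(2.0618) = 0.72358.
z = 7890.9 × 0.72358 = 5709.7 m.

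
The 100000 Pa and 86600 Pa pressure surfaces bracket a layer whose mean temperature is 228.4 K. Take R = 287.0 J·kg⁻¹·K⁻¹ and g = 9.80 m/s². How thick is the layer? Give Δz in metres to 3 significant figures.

Hypsometric equation: Δz = (R T̄/g) ln(P₁/P₂).
R T̄/g = 287.0 × 228.4 / 9.80 = 6688.9 m.
ln(100000/86600) = ln(1.1547) = 0.14384.
Δz = 6688.9 × 0.14384 = 962.13 m.

Δz ≈ 962 m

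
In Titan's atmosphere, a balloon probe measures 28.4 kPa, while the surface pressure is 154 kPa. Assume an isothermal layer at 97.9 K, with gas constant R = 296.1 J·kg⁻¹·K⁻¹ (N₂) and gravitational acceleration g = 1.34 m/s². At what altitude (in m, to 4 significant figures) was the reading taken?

Scale height: H = RT/g = 296.1 × 97.9 / 1.34 = 21633 m.
Invert the barometric formula: z = H ln(P₀/P).
P₀/P = 154/28.4 = 5.4225; ln(5.4225) = 1.6906.
z = 21633 × 1.6906 = 36573 m.

z ≈ 36570 m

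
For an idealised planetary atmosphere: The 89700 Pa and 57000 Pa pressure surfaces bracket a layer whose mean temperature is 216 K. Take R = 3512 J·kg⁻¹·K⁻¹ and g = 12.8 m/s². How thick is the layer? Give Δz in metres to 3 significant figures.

Hypsometric equation: Δz = (R T̄/g) ln(P₁/P₂).
R T̄/g = 3512 × 216 / 12.8 = 59265 m.
ln(89700/57000) = ln(1.5737) = 0.45343.
Δz = 59265 × 0.45343 = 26873 m.

Δz ≈ 26900 m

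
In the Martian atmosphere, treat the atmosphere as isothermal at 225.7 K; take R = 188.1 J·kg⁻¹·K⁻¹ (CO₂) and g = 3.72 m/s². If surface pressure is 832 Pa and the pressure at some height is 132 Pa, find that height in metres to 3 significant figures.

Scale height: H = RT/g = 188.1 × 225.7 / 3.72 = 11412 m.
Invert the barometric formula: z = H ln(P₀/P).
P₀/P = 832/132 = 6.3030; ln(6.3030) = 1.8410.
z = 11412 × 1.8410 = 21009 m.

z ≈ 21000 m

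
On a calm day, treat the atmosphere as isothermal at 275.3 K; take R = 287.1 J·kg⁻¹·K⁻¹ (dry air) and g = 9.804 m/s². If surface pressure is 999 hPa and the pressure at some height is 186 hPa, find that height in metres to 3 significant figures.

z ≈ 13600 m

Scale height: H = RT/g = 287.1 × 275.3 / 9.804 = 8061.9 m.
Invert the barometric formula: z = H ln(P₀/P).
P₀/P = 999/186 = 5.3710; ln(5.3710) = 1.6810.
z = 8061.9 × 1.6810 = 13552 m.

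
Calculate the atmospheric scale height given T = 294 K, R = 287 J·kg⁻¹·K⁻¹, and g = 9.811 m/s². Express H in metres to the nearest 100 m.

The scale height of an isothermal atmosphere is H = RT/g.
H = 287 × 294 / 9.811 = 84378/9.811 = 8600.3 m.

H ≈ 8600 m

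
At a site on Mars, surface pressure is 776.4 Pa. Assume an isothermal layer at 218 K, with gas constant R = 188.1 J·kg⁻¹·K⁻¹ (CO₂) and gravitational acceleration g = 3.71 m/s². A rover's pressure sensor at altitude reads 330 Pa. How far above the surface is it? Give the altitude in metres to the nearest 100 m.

z ≈ 9500 m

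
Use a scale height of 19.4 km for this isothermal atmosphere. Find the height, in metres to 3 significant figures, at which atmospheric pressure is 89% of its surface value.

z ≈ 2260 m

Set P/P₀ = exp(−z/H) = 0.89, so z = −H ln(0.89).
−ln(0.89) = 0.11653; z = 19400 × 0.11653 = 2260.7 m.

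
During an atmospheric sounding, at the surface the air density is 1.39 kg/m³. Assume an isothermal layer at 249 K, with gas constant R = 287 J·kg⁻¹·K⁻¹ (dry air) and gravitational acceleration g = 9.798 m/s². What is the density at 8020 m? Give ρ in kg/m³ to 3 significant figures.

Scale height: H = RT/g = 287 × 249 / 9.798 = 7293.6 m.
In an isothermal atmosphere, density decays like pressure: ρ = ρ₀ exp(−z/H).
z/H = 8020.0/7293.6 = 1.0996; exp(−1.0996) = 0.33300.
ρ = 1.39 × 0.33300 = 0.46287 kg/m³.

ρ ≈ 0.463 kg/m³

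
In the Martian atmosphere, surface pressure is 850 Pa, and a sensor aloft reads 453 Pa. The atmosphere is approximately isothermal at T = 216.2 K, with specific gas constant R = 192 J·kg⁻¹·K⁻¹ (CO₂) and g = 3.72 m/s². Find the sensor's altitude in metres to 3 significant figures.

z ≈ 7020 m

Scale height: H = RT/g = 192 × 216.2 / 3.72 = 11159 m.
Invert the barometric formula: z = H ln(P₀/P).
P₀/P = 850/453 = 1.8764; ln(1.8764) = 0.62936.
z = 11159 × 0.62936 = 7023.0 m.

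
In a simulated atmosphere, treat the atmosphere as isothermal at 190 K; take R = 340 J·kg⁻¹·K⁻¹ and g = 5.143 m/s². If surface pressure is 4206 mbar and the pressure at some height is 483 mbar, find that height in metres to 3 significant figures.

z ≈ 27200 m

Scale height: H = RT/g = 340 × 190 / 5.143 = 12561 m.
Invert the barometric formula: z = H ln(P₀/P).
P₀/P = 4206/483 = 8.7081; ln(8.7081) = 2.1643.
z = 12561 × 2.1643 = 27186 m.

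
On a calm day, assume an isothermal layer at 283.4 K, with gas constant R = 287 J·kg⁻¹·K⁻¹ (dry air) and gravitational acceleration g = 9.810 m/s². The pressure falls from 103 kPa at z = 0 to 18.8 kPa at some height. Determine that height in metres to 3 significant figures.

z ≈ 14100 m

Scale height: H = RT/g = 287 × 283.4 / 9.810 = 8291.1 m.
Invert the barometric formula: z = H ln(P₀/P).
P₀/P = 103/18.8 = 5.4787; ln(5.4787) = 1.7009.
z = 8291.1 × 1.7009 = 14102 m.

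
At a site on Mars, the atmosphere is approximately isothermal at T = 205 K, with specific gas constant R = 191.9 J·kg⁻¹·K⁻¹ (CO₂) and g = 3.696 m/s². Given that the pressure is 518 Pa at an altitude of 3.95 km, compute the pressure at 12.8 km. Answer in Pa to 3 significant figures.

Scale height: H = RT/g = 191.9 × 205 / 3.696 = 10644 m.
Between two levels, P₂ = P₁ exp(−Δz/H) with Δz = z₂ − z₁.
Δz = 12800 − 3950.0 = 8850.0 m; Δz/H = 8850.0/10644 = 0.83145.
P₂ = 518 × exp(−0.83145) = 518 × 0.43542 = 225.55 Pa.

P ≈ 226 Pa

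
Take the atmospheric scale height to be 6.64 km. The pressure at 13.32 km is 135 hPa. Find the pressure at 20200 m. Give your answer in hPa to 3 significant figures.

P ≈ 47.9 hPa

Between two levels, P₂ = P₁ exp(−Δz/H) with Δz = z₂ − z₁.
Δz = 20200 − 13320 = 6880.0 m; Δz/H = 6880.0/6640.0 = 1.0361.
P₂ = 135 × exp(−1.0361) = 135 × 0.35484 = 47.903 hPa.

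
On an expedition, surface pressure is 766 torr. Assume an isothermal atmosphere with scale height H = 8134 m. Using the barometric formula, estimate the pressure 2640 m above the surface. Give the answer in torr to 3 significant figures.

P ≈ 554 torr

Barometric formula: P = P₀ exp(−z/H).
z/H = 2640.0/8134.0 = 0.32456; exp(−0.32456) = 0.72285.
P = 766 × 0.72285 = 553.70 torr.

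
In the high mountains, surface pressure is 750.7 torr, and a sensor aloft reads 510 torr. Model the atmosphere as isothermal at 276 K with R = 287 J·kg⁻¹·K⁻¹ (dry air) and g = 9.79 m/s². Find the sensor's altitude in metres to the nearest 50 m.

z ≈ 3150 m

Scale height: H = RT/g = 287 × 276 / 9.79 = 8091.1 m.
Invert the barometric formula: z = H ln(P₀/P).
P₀/P = 750.7/510 = 1.4720; ln(1.4720) = 0.38662.
z = 8091.1 × 0.38662 = 3128.2 m.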